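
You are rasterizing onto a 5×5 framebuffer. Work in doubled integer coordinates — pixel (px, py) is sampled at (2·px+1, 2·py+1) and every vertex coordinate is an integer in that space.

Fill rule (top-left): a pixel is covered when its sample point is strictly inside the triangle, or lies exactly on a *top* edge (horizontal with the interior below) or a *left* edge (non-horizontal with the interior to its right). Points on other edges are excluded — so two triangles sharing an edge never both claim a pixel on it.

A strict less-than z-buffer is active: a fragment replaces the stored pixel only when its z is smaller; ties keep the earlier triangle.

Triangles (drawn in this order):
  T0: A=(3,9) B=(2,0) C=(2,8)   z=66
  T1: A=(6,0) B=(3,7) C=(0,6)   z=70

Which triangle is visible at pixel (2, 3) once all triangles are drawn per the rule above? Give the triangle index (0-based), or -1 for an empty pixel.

T0:
  2·area = 8  (B↔C swapped to make it positive)
  edge (3, 9)→(2, 8): d=(-1,-1) top-left  bias=+0
  edge (2, 8)→(2, 0): d=(0,-8) top-left  bias=+0
  edge (2, 0)→(3, 9): d=(1,9) right/bottom  bias=-1
    (0,3)@(1, 7): e=[0,-8,16] → ·  [on edge]
    (1,4)@(3, 9): e=[0,8,0] → ·  [on edge]
  covered (0 px):
    · · · · ·
    · · · · ·
    · · · · ·
    · · · · ·
    · · · · ·
T1:
  2·area = 24
  edge (6, 0)→(3, 7): d=(-3,7) right/bottom  bias=-1
  edge (3, 7)→(0, 6): d=(-3,-1) top-left  bias=+0
  edge (0, 6)→(6, 0): d=(6,-6) top-left  bias=+0
    (2,0)@(5, 1): e=[4,20,0] → #  [on edge]
    (3,0)@(7, 1): e=[-10,22,12] → ·
    (1,1)@(3, 3): e=[12,12,0] → #  [on edge]
    (2,1)@(5, 3): e=[-2,14,12] → ·
    (0,2)@(1, 5): e=[20,4,0] → #  [on edge]
    (2,2)@(5, 5): e=[-8,8,24] → ·
    (0,3)@(1, 7): e=[14,-2,12] → ·
    (1,3)@(3, 7): e=[0,0,24] → ·  [on edge]
    (4,4)@(9, 9): e=[-48,0,72] → ·  [on edge]
  covered (4 px):
    · · # · ·
    · # · · ·
    # # · · ·
    · · · · ·
    · · · · ·

Z-buffer (winner per pixel, '.' = empty):
  . . 1 . .
  . 1 . . .
  1 1 . . .
  . . . . .
  . . . . .

Answer: -1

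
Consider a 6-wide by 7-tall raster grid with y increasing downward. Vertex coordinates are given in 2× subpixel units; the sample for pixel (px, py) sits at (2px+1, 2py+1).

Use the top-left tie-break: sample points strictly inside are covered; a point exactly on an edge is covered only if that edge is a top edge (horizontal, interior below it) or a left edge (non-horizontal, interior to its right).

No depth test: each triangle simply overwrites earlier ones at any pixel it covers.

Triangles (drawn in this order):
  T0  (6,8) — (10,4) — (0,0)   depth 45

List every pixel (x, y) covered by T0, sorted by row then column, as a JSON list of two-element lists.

T0:
  2·area = 56  (B↔C swapped to make it positive)
  edge (6, 8)→(0, 0): d=(-6,-8) top-left  bias=+0
  edge (0, 0)→(10, 4): d=(10,4) right/bottom  bias=-1
  edge (10, 4)→(6, 8): d=(-4,4) right/bottom  bias=-1
    (0,0)@(1, 1): e=[2,6,48] → X
    (1,0)@(3, 1): e=[18,-2,40] → .
    (0,1)@(1, 3): e=[-10,26,40] → .
    (1,1)@(3, 3): e=[6,18,32] → X
    (2,1)@(5, 3): e=[22,10,24] → X
    (3,1)@(7, 3): e=[38,2,16] → X
    (4,1)@(9, 3): e=[54,-6,8] → .
    (5,1)@(11, 3): e=[70,-14,0] → .  [on edge]
    (1,2)@(3, 5): e=[-6,38,24] → .
    (2,2)@(5, 5): e=[10,30,16] → X
    (4,2)@(9, 5): e=[42,14,0] → .  [on edge]
    (2,3)@(5, 7): e=[-2,50,8] → .
    (3,3)@(7, 7): e=[14,42,0] → .  [on edge]
    (2,4)@(5, 9): e=[-14,70,0] → .  [on edge]
    (1,5)@(3, 11): e=[-42,98,0] → .  [on edge]
    (0,6)@(1, 13): e=[-70,126,0] → .  [on edge]
  covered (6 px):
    X . . . . .
    . X X X . .
    . . X X . .
    . . . . . .
    . . . . . .
    . . . . . .
    . . . . . .

Final: [[0,0],[1,1],[2,1],[3,1],[2,2],[3,2]]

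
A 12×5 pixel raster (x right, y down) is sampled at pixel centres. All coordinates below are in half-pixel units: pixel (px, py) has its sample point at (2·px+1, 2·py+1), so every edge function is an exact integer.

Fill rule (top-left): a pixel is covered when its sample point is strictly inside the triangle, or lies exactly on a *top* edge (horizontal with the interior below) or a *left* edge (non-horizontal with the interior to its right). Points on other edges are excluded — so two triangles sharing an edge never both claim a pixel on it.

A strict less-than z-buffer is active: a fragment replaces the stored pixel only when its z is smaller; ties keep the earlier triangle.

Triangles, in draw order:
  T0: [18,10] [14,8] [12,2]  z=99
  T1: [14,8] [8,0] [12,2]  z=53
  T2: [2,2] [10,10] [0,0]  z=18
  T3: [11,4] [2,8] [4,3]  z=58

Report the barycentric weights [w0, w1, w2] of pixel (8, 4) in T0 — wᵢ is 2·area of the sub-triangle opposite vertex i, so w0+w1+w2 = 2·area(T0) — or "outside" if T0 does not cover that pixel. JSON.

T0:
  2·area = 20
  edge (18, 10)→(14, 8): d=(-4,-2) top-left  bias=+0
  edge (14, 8)→(12, 2): d=(-2,-6) top-left  bias=+0
  edge (12, 2)→(18, 10): d=(6,8) right/bottom  bias=-1
    (6,2)@(13, 5): e=[10,0,10] → #  [on edge]
    (7,2)@(15, 5): e=[14,12,-6] → ·
    (6,3)@(13, 7): e=[2,-4,22] → ·
    (7,3)@(15, 7): e=[6,8,6] → #
    (8,3)@(17, 7): e=[10,20,-10] → ·
    (7,4)@(15, 9): e=[-2,4,18] → ·
    (8,4)@(17, 9): e=[2,16,2] → #
    (9,4)@(19, 9): e=[6,28,-14] → ·
  covered (3 px):
    · · · · · · · · · · · ·
    · · · · · · · · · · · ·
    · · · · · · # · · · · ·
    · · · · · · · # · · · ·
    · · · · · · · · # · · ·
T1:
  2·area = 20
  edge (14, 8)→(8, 0): d=(-6,-8) top-left  bias=+0
  edge (8, 0)→(12, 2): d=(4,2) right/bottom  bias=-1
  edge (12, 2)→(14, 8): d=(2,6) right/bottom  bias=-1
    (4,0)@(9, 1): e=[2,2,16] → #
    (5,0)@(11, 1): e=[18,-2,4] → ·
    (4,1)@(9, 3): e=[-10,10,20] → ·
    (5,1)@(11, 3): e=[6,6,8] → #
    (6,1)@(13, 3): e=[22,2,-4] → ·
    (5,2)@(11, 5): e=[-6,14,12] → ·
    (6,2)@(13, 5): e=[10,10,0] → ·  [on edge]
  covered (2 px):
    · · · · # · · · · · · ·
    · · · · · # · · · · · ·
    · · · · · · · · · · · ·
    · · · · · · · · · · · ·
    · · · · · · · · · · · ·
T2:
  degenerate (2·area = 0) — covers nothing
T3:
  2·area = 37
  edge (11, 4)→(2, 8): d=(-9,4) right/bottom  bias=-1
  edge (2, 8)→(4, 3): d=(2,-5) top-left  bias=+0
  edge (4, 3)→(11, 4): d=(7,1) right/bottom  bias=-1
    (2,2)@(5, 5): e=[15,9,13] → #
    (3,2)@(7, 5): e=[7,19,11] → #
    (4,2)@(9, 5): e=[-1,29,9] → ·
    (1,3)@(3, 7): e=[5,3,29] → #
    (2,3)@(5, 7): e=[-3,13,27] → ·
    (3,3)@(7, 7): e=[-11,23,25] → ·
    (1,4)@(3, 9): e=[-13,7,43] → ·
  covered (3 px):
    · · · · · · · · · · · ·
    · · · · · · · · · · · ·
    · · # # · · · · · · · ·
    · # · · · · · · · · · ·
    · · · · · · · · · · · ·

Final: [16,2,2]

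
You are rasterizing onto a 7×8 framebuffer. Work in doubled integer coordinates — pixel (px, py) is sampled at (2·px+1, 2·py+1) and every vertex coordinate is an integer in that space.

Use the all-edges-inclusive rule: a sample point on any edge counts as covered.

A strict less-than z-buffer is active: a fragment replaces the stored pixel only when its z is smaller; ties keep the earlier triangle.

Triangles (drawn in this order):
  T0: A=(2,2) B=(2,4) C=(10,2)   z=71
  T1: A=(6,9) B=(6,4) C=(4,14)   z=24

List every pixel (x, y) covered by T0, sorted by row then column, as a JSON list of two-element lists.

T0:
  2·area = 16  (B↔C swapped to make it positive)
  edge (2, 2)→(10, 2): d=(8,0) inclusive
  edge (10, 2)→(2, 4): d=(-8,2) inclusive
  edge (2, 4)→(2, 2): d=(0,-2) inclusive
    (1,1)@(3, 3): e=[8,6,2] → █
    (2,1)@(5, 3): e=[8,2,6] → █
    (3,1)@(7, 3): e=[8,-2,10] → ·
    (1,2)@(3, 5): e=[24,-10,2] → ·
    (2,2)@(5, 5): e=[24,-14,6] → ·
  covered (2 px):
    · · · · · · ·
    · █ █ · · · ·
    · · · · · · ·
    · · · · · · ·
    · · · · · · ·
    · · · · · · ·
    · · · · · · ·
    · · · · · · ·
T1:
  2·area = 10  (B↔C swapped to make it positive)
  edge (6, 9)→(4, 14): d=(-2,5) inclusive
  edge (4, 14)→(6, 4): d=(2,-10) inclusive
  edge (6, 4)→(6, 9): d=(0,5) inclusive
    (2,4)@(5, 9): e=[5,0,5] → █  [on edge]
    (3,4)@(7, 9): e=[-5,20,-5] → ·
    (2,5)@(5, 11): e=[1,4,5] → █
    (3,5)@(7, 11): e=[-9,24,-5] → ·
    (2,6)@(5, 13): e=[-3,8,5] → ·
  covered (2 px):
    · · · · · · ·
    · · · · · · ·
    · · · · · · ·
    · · · · · · ·
    · · █ · · · ·
    · · █ · · · ·
    · · · · · · ·
    · · · · · · ·

Final: [[1,1],[2,1]]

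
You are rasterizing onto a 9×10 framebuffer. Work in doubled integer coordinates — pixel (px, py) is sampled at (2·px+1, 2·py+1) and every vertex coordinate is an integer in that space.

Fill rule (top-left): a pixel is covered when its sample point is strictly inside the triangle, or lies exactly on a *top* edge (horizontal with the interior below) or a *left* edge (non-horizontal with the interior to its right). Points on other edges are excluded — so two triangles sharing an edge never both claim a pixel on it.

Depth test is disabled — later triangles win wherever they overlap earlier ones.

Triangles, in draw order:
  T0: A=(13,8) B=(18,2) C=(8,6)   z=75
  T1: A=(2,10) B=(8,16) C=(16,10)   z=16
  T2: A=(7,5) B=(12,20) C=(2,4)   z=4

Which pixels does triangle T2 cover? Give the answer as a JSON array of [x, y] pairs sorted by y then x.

T0:
  2·area = 40  (B↔C swapped to make it positive)
  edge (13, 8)→(8, 6): d=(-5,-2) top-left  bias=+0
  edge (8, 6)→(18, 2): d=(10,-4) top-left  bias=+0
  edge (18, 2)→(13, 8): d=(-5,6) right/bottom  bias=-1
    (8,1)@(17, 3): e=[33,6,1] → #
    (5,2)@(11, 5): e=[11,2,27] → #
    (6,2)@(13, 5): e=[15,10,15] → #
    (7,2)@(15, 5): e=[19,18,3] → #
    (8,2)@(17, 5): e=[23,26,-9] → ·
    (5,3)@(11, 7): e=[1,22,17] → #
    (7,3)@(15, 7): e=[9,38,-7] → ·
    (5,4)@(11, 9): e=[-9,42,7] → ·
    (6,4)@(13, 9): e=[-5,50,-5] → ·
  covered (6 px):
    · · · · · · · · ·
    · · · · · · · · #
    · · · · · # # # ·
    · · · · · # # · ·
    · · · · · · · · ·
    · · · · · · · · ·
    · · · · · · · · ·
    · · · · · · · · ·
    · · · · · · · · ·
    · · · · · · · · ·
T1:
  2·area = 84  (B↔C swapped to make it positive)
  edge (2, 10)→(16, 10): d=(14,0) top-left  bias=+0
  edge (16, 10)→(8, 16): d=(-8,6) right/bottom  bias=-1
  edge (8, 16)→(2, 10): d=(-6,-6) top-left  bias=+0
    (0,4)@(1, 9): e=[-14,98,0] → ·  [on edge]
    (1,5)@(3, 11): e=[14,70,0] → #  [on edge]
    (2,5)@(5, 11): e=[14,58,12] → #
    (3,5)@(7, 11): e=[14,46,24] → #
    (4,5)@(9, 11): e=[14,34,36] → #
    (5,5)@(11, 11): e=[14,22,48] → #
    (6,5)@(13, 11): e=[14,10,60] → #
    (7,5)@(15, 11): e=[14,-2,72] → ·
    (1,6)@(3, 13): e=[42,54,-12] → ·
    (2,6)@(5, 13): e=[42,42,0] → #  [on edge]
    (6,6)@(13, 13): e=[42,-6,48] → ·
    (2,7)@(5, 15): e=[70,26,-12] → ·
    (3,7)@(7, 15): e=[70,14,0] → #  [on edge]
    (4,8)@(9, 17): e=[98,-14,0] → ·  [on edge]
    (5,9)@(11, 19): e=[126,-42,0] → ·  [on edge]
  covered (12 px):
    · · · · · · · · ·
    · · · · · · · · ·
    · · · · · · · · ·
    · · · · · · · · ·
    · · · · · · · · ·
    · # # # # # # · ·
    · · # # # # · · ·
    · · · # # · · · ·
    · · · · · · · · ·
    · · · · · · · · ·
T2:
  2·area = 70
  edge (7, 5)→(12, 20): d=(5,15) right/bottom  bias=-1
  edge (12, 20)→(2, 4): d=(-10,-16) top-left  bias=+0
  edge (2, 4)→(7, 5): d=(5,1) right/bottom  bias=-1
    (1,2)@(3, 5): e=[60,6,4] → #
    (2,2)@(5, 5): e=[30,38,2] → #
    (3,2)@(7, 5): e=[0,70,0] → ·  [on edge]
    (1,3)@(3, 7): e=[70,-14,14] → ·
    (2,3)@(5, 7): e=[40,18,12] → #
    (3,3)@(7, 7): e=[10,50,10] → #
    (4,3)@(9, 7): e=[-20,82,8] → ·
    (8,3)@(17, 7): e=[-140,210,0] → ·  [on edge]
    (2,4)@(5, 9): e=[50,-2,22] → ·
    (3,4)@(7, 9): e=[20,30,20] → #
    (4,4)@(9, 9): e=[-10,62,18] → ·
    (3,5)@(7, 11): e=[30,10,30] → #
    (4,5)@(9, 11): e=[0,42,28] → ·  [on edge]
    (5,8)@(11, 17): e=[0,14,56] → ·  [on edge]
  covered (8 px):
    · · · · · · · · ·
    · · · · · · · · ·
    · # # · · · · · ·
    · · # # · · · · ·
    · · · # · · · · ·
    · · · # · · · · ·
    · · · · # · · · ·
    · · · · # · · · ·
    · · · · · · · · ·
    · · · · · · · · ·

Final: [[1,2],[2,2],[2,3],[3,3],[3,4],[3,5],[4,6],[4,7]]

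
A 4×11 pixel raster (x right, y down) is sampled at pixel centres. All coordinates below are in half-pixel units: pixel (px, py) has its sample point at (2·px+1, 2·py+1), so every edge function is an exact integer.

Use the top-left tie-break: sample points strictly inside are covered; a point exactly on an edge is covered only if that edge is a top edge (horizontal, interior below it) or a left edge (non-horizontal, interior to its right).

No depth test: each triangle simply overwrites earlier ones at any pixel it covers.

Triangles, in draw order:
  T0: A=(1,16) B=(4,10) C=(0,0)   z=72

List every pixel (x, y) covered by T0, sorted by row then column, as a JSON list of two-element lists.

T0:
  2·area = 54  (B↔C swapped to make it positive)
  edge (1, 16)→(0, 0): d=(-1,-16) top-left  bias=+0
  edge (0, 0)→(4, 10): d=(4,10) right/bottom  bias=-1
  edge (4, 10)→(1, 16): d=(-3,6) right/bottom  bias=-1
    (0,1)@(1, 3): e=[13,2,39] → █
    (1,1)@(3, 3): e=[45,-18,27] → ·
    (0,2)@(1, 5): e=[11,10,33] → █
    (1,2)@(3, 5): e=[43,-10,21] → ·
    (0,3)@(1, 7): e=[9,18,27] → █
    (1,3)@(3, 7): e=[41,-2,15] → ·
    (0,4)@(1, 9): e=[7,26,21] → █
    (1,4)@(3, 9): e=[39,6,9] → █
    (2,4)@(5, 9): e=[71,-14,-3] → ·
    (0,5)@(1, 11): e=[5,34,15] → █
    (2,5)@(5, 11): e=[69,-6,-9] → ·
    (0,6)@(1, 13): e=[3,42,9] → █
  covered (9 px):
    · · · ·
    █ · · ·
    █ · · ·
    █ · · ·
    █ █ · ·
    █ █ · ·
    █ · · ·
    █ · · ·
    · · · ·
    · · · ·
    · · · ·

Answer: [[0,1],[0,2],[0,3],[0,4],[1,4],[0,5],[1,5],[0,6],[0,7]]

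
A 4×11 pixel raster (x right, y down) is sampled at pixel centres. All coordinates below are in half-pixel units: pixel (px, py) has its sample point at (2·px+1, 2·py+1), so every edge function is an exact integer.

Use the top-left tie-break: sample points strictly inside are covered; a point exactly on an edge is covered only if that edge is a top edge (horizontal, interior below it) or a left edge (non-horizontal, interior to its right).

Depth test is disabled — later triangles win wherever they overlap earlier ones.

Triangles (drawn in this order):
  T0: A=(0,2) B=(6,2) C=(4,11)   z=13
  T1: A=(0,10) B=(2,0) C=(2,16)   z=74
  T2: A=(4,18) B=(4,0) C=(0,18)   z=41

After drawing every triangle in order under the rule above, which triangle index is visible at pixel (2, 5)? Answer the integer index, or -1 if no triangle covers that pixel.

T0:
  2·area = 54
  edge (0, 2)→(6, 2): d=(6,0) top-left  bias=+0
  edge (6, 2)→(4, 11): d=(-2,9) right/bottom  bias=-1
  edge (4, 11)→(0, 2): d=(-4,-9) top-left  bias=+0
    (0,1)@(1, 3): e=[6,43,5] → █
    (1,1)@(3, 3): e=[6,25,23] → █
    (2,1)@(5, 3): e=[6,7,41] → █
    (3,1)@(7, 3): e=[6,-11,59] → ·
    (0,2)@(1, 5): e=[18,39,-3] → ·
    (1,2)@(3, 5): e=[18,21,15] → █
    (3,2)@(7, 5): e=[18,-15,51] → ·
    (1,3)@(3, 7): e=[30,17,7] → █
    (2,3)@(5, 7): e=[30,-1,25] → ·
    (1,4)@(3, 9): e=[42,13,-1] → ·
  covered (6 px):
    · · · ·
    █ █ █ ·
    · █ █ ·
    · █ · ·
    · · · ·
    · · · ·
    · · · ·
    · · · ·
    · · · ·
    · · · ·
    · · · ·
T1:
  2·area = 32
  edge (0, 10)→(2, 0): d=(2,-10) top-left  bias=+0
  edge (2, 0)→(2, 16): d=(0,16) right/bottom  bias=-1
  edge (2, 16)→(0, 10): d=(-2,-6) top-left  bias=+0
    (0,2)@(1, 5): e=[0,16,16] → █  [on edge]
    (1,2)@(3, 5): e=[20,-16,28] → ·
    (0,3)@(1, 7): e=[4,16,12] → █
    (1,3)@(3, 7): e=[24,-16,24] → ·
    (0,4)@(1, 9): e=[8,16,8] → █
    (1,4)@(3, 9): e=[28,-16,20] → ·
    (0,5)@(1, 11): e=[12,16,4] → █
    (1,5)@(3, 11): e=[32,-16,16] → ·
    (0,6)@(1, 13): e=[16,16,0] → █  [on edge]
    (1,6)@(3, 13): e=[36,-16,12] → ·
    (0,7)@(1, 15): e=[20,16,-4] → ·
    (1,9)@(3, 19): e=[48,-16,0] → ·  [on edge]
  covered (5 px):
    · · · ·
    · · · ·
    █ · · ·
    █ · · ·
    █ · · ·
    █ · · ·
    █ · · ·
    · · · ·
    · · · ·
    · · · ·
    · · · ·
T2:
  2·area = 72  (B↔C swapped to make it positive)
  edge (4, 18)→(0, 18): d=(-4,0) right/bottom  bias=-1
  edge (0, 18)→(4, 0): d=(4,-18) top-left  bias=+0
  edge (4, 0)→(4, 18): d=(0,18) right/bottom  bias=-1
    (1,2)@(3, 5): e=[52,2,18] → █
    (2,2)@(5, 5): e=[52,38,-18] → ·
    (1,3)@(3, 7): e=[44,10,18] → █
    (2,3)@(5, 7): e=[44,46,-18] → ·
    (1,4)@(3, 9): e=[36,18,18] → █
    (2,4)@(5, 9): e=[36,54,-18] → ·
    (1,5)@(3, 11): e=[28,26,18] → █
    (2,5)@(5, 11): e=[28,62,-18] → ·
    (1,6)@(3, 13): e=[20,34,18] → █
    (2,6)@(5, 13): e=[20,70,-18] → ·
    (0,7)@(1, 15): e=[12,6,54] → █
    (2,7)@(5, 15): e=[12,78,-18] → ·
  covered (9 px):
    · · · ·
    · · · ·
    · █ · ·
    · █ · ·
    · █ · ·
    · █ · ·
    · █ · ·
    █ █ · ·
    █ █ · ·
    · · · ·
    · · · ·

Z-buffer (winner per pixel, '.' = empty):
  . . . .
  0 0 0 .
  1 2 0 .
  1 2 . .
  1 2 . .
  1 2 . .
  1 2 . .
  2 2 . .
  2 2 . .
  . . . .
  . . . .

Result: -1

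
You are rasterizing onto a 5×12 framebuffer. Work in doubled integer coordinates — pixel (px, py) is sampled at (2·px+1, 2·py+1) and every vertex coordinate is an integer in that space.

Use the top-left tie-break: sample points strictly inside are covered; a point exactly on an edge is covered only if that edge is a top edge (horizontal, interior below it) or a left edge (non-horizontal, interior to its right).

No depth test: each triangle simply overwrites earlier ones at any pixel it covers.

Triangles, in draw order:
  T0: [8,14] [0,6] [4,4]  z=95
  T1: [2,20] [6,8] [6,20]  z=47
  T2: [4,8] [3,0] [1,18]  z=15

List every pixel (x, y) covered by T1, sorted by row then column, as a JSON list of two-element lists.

T0:
  2·area = 48
  edge (8, 14)→(0, 6): d=(-8,-8) top-left  bias=+0
  edge (0, 6)→(4, 4): d=(4,-2) top-left  bias=+0
  edge (4, 4)→(8, 14): d=(4,10) right/bottom  bias=-1
    (1,2)@(3, 5): e=[32,2,14] → X
    (2,2)@(5, 5): e=[48,6,-6] → .
    (0,3)@(1, 7): e=[0,6,42] → X  [on edge]
    (2,3)@(5, 7): e=[32,14,2] → X
    (3,3)@(7, 7): e=[48,18,-18] → .
    (0,4)@(1, 9): e=[-16,14,50] → .
    (1,4)@(3, 9): e=[0,18,30] → X  [on edge]
    (3,4)@(7, 9): e=[32,26,-10] → .
    (1,5)@(3, 11): e=[-16,26,38] → .
    (2,5)@(5, 11): e=[0,30,18] → X  [on edge]
    (3,5)@(7, 11): e=[16,34,-2] → .
    (2,6)@(5, 13): e=[-16,38,26] → .
    (3,6)@(7, 13): e=[0,42,6] → X  [on edge]
    (4,7)@(9, 15): e=[0,54,-6] → .  [on edge]
  covered (8 px):
    . . . . .
    . . . . .
    . X . . .
    X X X . .
    . X X . .
    . . X . .
    . . . X .
    . . . . .
    . . . . .
    . . . . .
    . . . . .
    . . . . .
T1:
  2·area = 48
  edge (2, 20)→(6, 8): d=(4,-12) top-left  bias=+0
  edge (6, 8)→(6, 20): d=(0,12) right/bottom  bias=-1
  edge (6, 20)→(2, 20): d=(-4,0) right/bottom  bias=-1
    (3,2)@(7, 5): e=[0,-12,60] → .  [on edge]
    (2,5)@(5, 11): e=[0,12,36] → X  [on edge]
    (3,5)@(7, 11): e=[24,-12,36] → .
    (2,6)@(5, 13): e=[8,12,28] → X
    (3,6)@(7, 13): e=[32,-12,28] → .
    (2,7)@(5, 15): e=[16,12,20] → X
    (3,7)@(7, 15): e=[40,-12,20] → .
    (1,8)@(3, 17): e=[0,36,12] → X  [on edge]
    (3,8)@(7, 17): e=[48,-12,12] → .
    (1,9)@(3, 19): e=[8,36,4] → X
    (3,9)@(7, 19): e=[56,-12,4] → .
    (1,10)@(3, 21): e=[16,36,-4] → .
    (0,11)@(1, 23): e=[0,60,-12] → .  [on edge]
  covered (7 px):
    . . . . .
    . . . . .
    . . . . .
    . . . . .
    . . . . .
    . . X . .
    . . X . .
    . . X . .
    . X X . .
    . X X . .
    . . . . .
    . . . . .
T2:
  2·area = 34  (B↔C swapped to make it positive)
  edge (4, 8)→(1, 18): d=(-3,10) right/bottom  bias=-1
  edge (1, 18)→(3, 0): d=(2,-18) top-left  bias=+0
  edge (3, 0)→(4, 8): d=(1,8) right/bottom  bias=-1
    (1,0)@(3, 1): e=[31,2,1] → X
    (2,0)@(5, 1): e=[11,38,-15] → .
    (1,1)@(3, 3): e=[25,6,3] → X
    (2,1)@(5, 3): e=[5,42,-13] → .
    (1,2)@(3, 5): e=[19,10,5] → X
    (2,2)@(5, 5): e=[-1,46,-11] → .
    (1,3)@(3, 7): e=[13,14,7] → X
    (2,3)@(5, 7): e=[-7,50,-9] → .
    (1,4)@(3, 9): e=[7,18,9] → X
    (2,4)@(5, 9): e=[-13,54,-7] → .
    (1,5)@(3, 11): e=[1,22,11] → X
    (2,5)@(5, 11): e=[-19,58,-5] → .
  covered (6 px):
    . X . . .
    . X . . .
    . X . . .
    . X . . .
    . X . . .
    . X . . .
    . . . . .
    . . . . .
    . . . . .
    . . . . .
    . . . . .
    . . . . .

Result: [[2,5],[2,6],[2,7],[1,8],[2,8],[1,9],[2,9]]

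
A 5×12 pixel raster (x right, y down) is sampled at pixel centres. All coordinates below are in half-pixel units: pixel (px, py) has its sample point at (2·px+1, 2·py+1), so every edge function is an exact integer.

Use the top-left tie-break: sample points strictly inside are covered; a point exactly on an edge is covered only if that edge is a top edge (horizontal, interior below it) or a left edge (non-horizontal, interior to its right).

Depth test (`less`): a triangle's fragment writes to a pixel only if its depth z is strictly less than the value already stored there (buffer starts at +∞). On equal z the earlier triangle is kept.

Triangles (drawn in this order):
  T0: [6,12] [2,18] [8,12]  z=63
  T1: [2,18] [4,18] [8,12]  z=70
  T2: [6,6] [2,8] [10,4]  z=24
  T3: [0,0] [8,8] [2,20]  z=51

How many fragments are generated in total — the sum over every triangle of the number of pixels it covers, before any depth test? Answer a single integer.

T0:
  2·area = 12  (B↔C swapped to make it positive)
  edge (6, 12)→(8, 12): d=(2,0) top-left  bias=+0
  edge (8, 12)→(2, 18): d=(-6,6) right/bottom  bias=-1
  edge (2, 18)→(6, 12): d=(4,-6) top-left  bias=+0
    (4,5)@(9, 11): e=[-2,0,14] → ·  [on edge]
    (3,6)@(7, 13): e=[2,0,10] → ·  [on edge]
    (2,7)@(5, 15): e=[6,0,6] → ·  [on edge]
    (1,8)@(3, 17): e=[10,0,2] → ·  [on edge]
    (0,9)@(1, 19): e=[14,0,-2] → ·  [on edge]
  covered (0 px):
    · · · · ·
    · · · · ·
    · · · · ·
    · · · · ·
    · · · · ·
    · · · · ·
    · · · · ·
    · · · · ·
    · · · · ·
    · · · · ·
    · · · · ·
    · · · · ·
T1:
  2·area = 12  (B↔C swapped to make it positive)
  edge (2, 18)→(8, 12): d=(6,-6) top-left  bias=+0
  edge (8, 12)→(4, 18): d=(-4,6) right/bottom  bias=-1
  edge (4, 18)→(2, 18): d=(-2,0) right/bottom  bias=-1
    (4,5)@(9, 11): e=[0,-2,14] → ·  [on edge]
    (3,6)@(7, 13): e=[0,2,10] → #  [on edge]
    (4,6)@(9, 13): e=[12,-10,10] → ·
    (2,7)@(5, 15): e=[0,6,6] → #  [on edge]
    (3,7)@(7, 15): e=[12,-6,6] → ·
    (1,8)@(3, 17): e=[0,10,2] → #  [on edge]
    (2,8)@(5, 17): e=[12,-2,2] → ·
    (0,9)@(1, 19): e=[0,14,-2] → ·  [on edge]
    (1,9)@(3, 19): e=[12,2,-2] → ·
  covered (3 px):
    · · · · ·
    · · · · ·
    · · · · ·
    · · · · ·
    · · · · ·
    · · · · ·
    · · · # ·
    · · # · ·
    · # · · ·
    · · · · ·
    · · · · ·
    · · · · ·
T2:
  degenerate (2·area = 0) — covers nothing
T3:
  2·area = 144
  edge (0, 0)→(8, 8): d=(8,8) right/bottom  bias=-1
  edge (8, 8)→(2, 20): d=(-6,12) right/bottom  bias=-1
  edge (2, 20)→(0, 0): d=(-2,-20) top-left  bias=+0
    (0,0)@(1, 1): e=[0,126,18] → ·  [on edge]
    (0,1)@(1, 3): e=[16,114,14] → #
    (1,1)@(3, 3): e=[0,90,54] → ·  [on edge]
    (0,2)@(1, 5): e=[32,102,10] → #
    (1,2)@(3, 5): e=[16,78,50] → #
    (2,2)@(5, 5): e=[0,54,90] → ·  [on edge]
    (0,3)@(1, 7): e=[48,90,6] → #
    (2,3)@(5, 7): e=[16,42,86] → #
    (3,3)@(7, 7): e=[0,18,126] → ·  [on edge]
    (0,4)@(1, 9): e=[64,78,2] → #
    (3,4)@(7, 9): e=[16,6,122] → #
    (4,4)@(9, 9): e=[0,-18,162] → ·  [on edge]
  covered (16 px):
    · · · · ·
    # · · · ·
    # # · · ·
    # # # · ·
    # # # # ·
    · # # · ·
    · # # · ·
    · # · · ·
    · # · · ·
    · · · · ·
    · · · · ·
    · · · · ·

Answer: 19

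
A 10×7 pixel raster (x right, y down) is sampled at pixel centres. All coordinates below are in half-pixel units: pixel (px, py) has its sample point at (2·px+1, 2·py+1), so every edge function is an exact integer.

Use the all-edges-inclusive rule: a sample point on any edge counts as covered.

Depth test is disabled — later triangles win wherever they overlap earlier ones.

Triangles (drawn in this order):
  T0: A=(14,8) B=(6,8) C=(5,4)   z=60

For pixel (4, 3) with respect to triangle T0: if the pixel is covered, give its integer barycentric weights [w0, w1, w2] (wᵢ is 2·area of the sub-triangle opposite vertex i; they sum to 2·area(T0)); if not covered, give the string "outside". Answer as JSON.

T0:
  2·area = 32
  edge (14, 8)→(6, 8): d=(-8,0) inclusive
  edge (6, 8)→(5, 4): d=(-1,-4) inclusive
  edge (5, 4)→(14, 8): d=(9,4) inclusive
    (3,2)@(7, 5): e=[24,7,1] → X
    (4,2)@(9, 5): e=[24,15,-7] → .
    (3,3)@(7, 7): e=[8,5,19] → X
    (4,3)@(9, 7): e=[8,13,11] → X
    (5,3)@(11, 7): e=[8,21,3] → X
    (6,3)@(13, 7): e=[8,29,-5] → .
    (3,4)@(7, 9): e=[-8,3,37] → .
    (4,4)@(9, 9): e=[-8,11,29] → .
    (5,4)@(11, 9): e=[-8,19,21] → .
  covered (4 px):
    . . . . . . . . . .
    . . . . . . . . . .
    . . . X . . . . . .
    . . . X X X . . . .
    . . . . . . . . . .
    . . . . . . . . . .
    . . . . . . . . . .

Answer: [13,11,8]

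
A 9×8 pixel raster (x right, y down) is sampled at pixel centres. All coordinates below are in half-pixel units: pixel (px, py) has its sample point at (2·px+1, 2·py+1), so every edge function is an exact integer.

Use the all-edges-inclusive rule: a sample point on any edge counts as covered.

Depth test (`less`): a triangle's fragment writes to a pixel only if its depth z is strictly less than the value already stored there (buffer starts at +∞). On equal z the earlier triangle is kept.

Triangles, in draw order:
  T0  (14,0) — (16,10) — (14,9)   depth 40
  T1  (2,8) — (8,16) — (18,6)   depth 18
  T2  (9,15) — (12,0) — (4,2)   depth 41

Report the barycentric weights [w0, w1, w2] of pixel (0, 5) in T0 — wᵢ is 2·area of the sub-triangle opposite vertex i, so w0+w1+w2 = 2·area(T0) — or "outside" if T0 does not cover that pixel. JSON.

T0:
  2·area = 18
  edge (14, 0)→(16, 10): d=(2,10) inclusive
  edge (16, 10)→(14, 9): d=(-2,-1) inclusive
  edge (14, 9)→(14, 0): d=(0,-9) inclusive
    (7,2)@(15, 5): e=[0,9,9] → X  [on edge]
    (8,2)@(17, 5): e=[-20,11,27] → .
    (7,3)@(15, 7): e=[4,5,9] → X
    (8,3)@(17, 7): e=[-16,7,27] → .
    (7,4)@(15, 9): e=[8,1,9] → X
    (8,4)@(17, 9): e=[-12,3,27] → .
    (7,5)@(15, 11): e=[12,-3,9] → .
    (8,7)@(17, 15): e=[0,-9,27] → .  [on edge]
  covered (3 px):
    . . . . . . . . .
    . . . . . . . . .
    . . . . . . . X .
    . . . . . . . X .
    . . . . . . . X .
    . . . . . . . . .
    . . . . . . . . .
    . . . . . . . . .
T1:
  2·area = 140  (B↔C swapped to make it positive)
  edge (2, 8)→(18, 6): d=(16,-2) inclusive
  edge (18, 6)→(8, 16): d=(-10,10) inclusive
  edge (8, 16)→(2, 8): d=(-6,-8) inclusive
    (5,3)@(11, 7): e=[2,60,78] → X
    (6,3)@(13, 7): e=[6,40,94] → X
    (7,3)@(15, 7): e=[10,20,110] → X
    (8,3)@(17, 7): e=[14,0,126] → X  [on edge]
    (1,4)@(3, 9): e=[18,120,2] → X
    (2,4)@(5, 9): e=[22,100,18] → X
    (3,4)@(7, 9): e=[26,80,34] → X
    (4,4)@(9, 9): e=[30,60,50] → X
    (7,4)@(15, 9): e=[42,0,98] → X  [on edge]
    (8,4)@(17, 9): e=[46,-20,114] → .
    (1,5)@(3, 11): e=[50,100,-10] → .
    (2,5)@(5, 11): e=[54,80,6] → X
    (6,5)@(13, 11): e=[70,0,70] → X  [on edge]
    (5,6)@(11, 13): e=[98,0,42] → X  [on edge]
    (4,7)@(9, 15): e=[126,0,14] → X  [on edge]
  covered (20 px):
    . . . . . . . . .
    . . . . . . . . .
    . . . . . . . . .
    . . . . . X X X X
    . X X X X X X X .
    . . X X X X X . .
    . . . X X X . . .
    . . . . X . . . .
T2:
  2·area = 114  (B↔C swapped to make it positive)
  edge (9, 15)→(4, 2): d=(-5,-13) inclusive
  edge (4, 2)→(12, 0): d=(8,-2) inclusive
  edge (12, 0)→(9, 15): d=(-3,15) inclusive
    (4,0)@(9, 1): e=[70,2,42] → X
    (5,0)@(11, 1): e=[96,6,12] → X
    (6,0)@(13, 1): e=[122,10,-18] → .
    (2,1)@(5, 3): e=[8,10,96] → X
    (3,1)@(7, 3): e=[34,14,66] → X
    (6,1)@(13, 3): e=[112,26,-24] → .
    (2,2)@(5, 5): e=[-2,26,90] → .
    (3,2)@(7, 5): e=[24,30,60] → X
    (5,2)@(11, 5): e=[76,38,0] → X  [on edge]
    (6,2)@(13, 5): e=[102,42,-30] → .
    (3,3)@(7, 7): e=[14,46,54] → X
    (5,3)@(11, 7): e=[66,54,-6] → .
    (4,7)@(9, 15): e=[0,114,0] → X  [on edge]
  covered (16 px):
    . . . . X X . . .
    . . X X X X . . .
    . . . X X X . . .
    . . . X X . . . .
    . . . X X . . . .
    . . . . X . . . .
    . . . . X . . . .
    . . . . X . . . .

Answer: "outside"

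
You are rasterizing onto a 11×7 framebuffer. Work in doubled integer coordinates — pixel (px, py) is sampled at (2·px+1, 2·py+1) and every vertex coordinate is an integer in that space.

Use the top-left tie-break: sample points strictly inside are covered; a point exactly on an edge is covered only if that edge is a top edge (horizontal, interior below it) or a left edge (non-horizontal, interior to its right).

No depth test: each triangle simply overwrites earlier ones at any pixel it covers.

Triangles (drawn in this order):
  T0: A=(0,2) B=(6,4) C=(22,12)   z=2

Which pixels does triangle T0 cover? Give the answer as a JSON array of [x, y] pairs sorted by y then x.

T0:
  2·area = 16
  edge (0, 2)→(6, 4): d=(6,2) right/bottom  bias=-1
  edge (6, 4)→(22, 12): d=(16,8) right/bottom  bias=-1
  edge (22, 12)→(0, 2): d=(-22,-10) top-left  bias=+0
    (1,1)@(3, 3): e=[0,8,8] → ·  [on edge]
    (3,2)@(7, 5): e=[4,8,4] → #
    (4,2)@(9, 5): e=[0,-8,24] → ·  [on edge]
    (3,3)@(7, 7): e=[16,40,-40] → ·
    (5,3)@(11, 7): e=[8,8,0] → #  [on edge]
    (6,3)@(13, 7): e=[4,-8,20] → ·
    (7,3)@(15, 7): e=[0,-24,40] → ·  [on edge]
    (5,4)@(11, 9): e=[20,40,-44] → ·
    (10,4)@(21, 9): e=[0,-40,56] → ·  [on edge]
  covered (2 px):
    · · · · · · · · · · ·
    · · · · · · · · · · ·
    · · · # · · · · · · ·
    · · · · · # · · · · ·
    · · · · · · · · · · ·
    · · · · · · · · · · ·
    · · · · · · · · · · ·

Final: [[3,2],[5,3]]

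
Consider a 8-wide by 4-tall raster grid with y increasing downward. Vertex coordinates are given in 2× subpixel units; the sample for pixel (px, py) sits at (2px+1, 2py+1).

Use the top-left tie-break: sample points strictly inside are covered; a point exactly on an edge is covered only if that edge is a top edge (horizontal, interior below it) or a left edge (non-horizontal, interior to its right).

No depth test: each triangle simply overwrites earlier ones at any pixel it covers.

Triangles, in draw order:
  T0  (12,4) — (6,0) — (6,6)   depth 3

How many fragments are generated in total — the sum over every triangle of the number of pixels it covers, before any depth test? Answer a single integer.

T0:
  2·area = 36  (B↔C swapped to make it positive)
  edge (12, 4)→(6, 6): d=(-6,2) right/bottom  bias=-1
  edge (6, 6)→(6, 0): d=(0,-6) top-left  bias=+0
  edge (6, 0)→(12, 4): d=(6,4) right/bottom  bias=-1
    (3,0)@(7, 1): e=[28,6,2] → #
    (4,0)@(9, 1): e=[24,18,-6] → ·
    (3,1)@(7, 3): e=[16,6,14] → #
    (4,1)@(9, 3): e=[12,18,6] → #
    (5,1)@(11, 3): e=[8,30,-2] → ·
    (7,1)@(15, 3): e=[0,54,-18] → ·  [on edge]
    (3,2)@(7, 5): e=[4,6,26] → #
    (4,2)@(9, 5): e=[0,18,18] → ·  [on edge]
    (1,3)@(3, 7): e=[0,-18,54] → ·  [on edge]
    (3,3)@(7, 7): e=[-8,6,38] → ·
  covered (4 px):
    · · · # · · · ·
    · · · # # · · ·
    · · · # · · · ·
    · · · · · · · ·

Result: 4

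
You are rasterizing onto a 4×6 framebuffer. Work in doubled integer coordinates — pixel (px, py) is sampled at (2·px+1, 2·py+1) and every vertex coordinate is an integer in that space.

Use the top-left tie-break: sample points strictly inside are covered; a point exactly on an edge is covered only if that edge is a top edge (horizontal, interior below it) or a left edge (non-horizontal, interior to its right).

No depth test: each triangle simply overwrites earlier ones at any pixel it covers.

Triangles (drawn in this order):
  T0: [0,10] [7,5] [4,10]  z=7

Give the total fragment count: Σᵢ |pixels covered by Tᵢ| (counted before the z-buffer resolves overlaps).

T0:
  2·area = 20
  edge (0, 10)→(7, 5): d=(7,-5) top-left  bias=+0
  edge (7, 5)→(4, 10): d=(-3,5) right/bottom  bias=-1
  edge (4, 10)→(0, 10): d=(-4,0) right/bottom  bias=-1
    (3,2)@(7, 5): e=[0,0,20] → ·  [on edge]
    (2,3)@(5, 7): e=[4,4,12] → █
    (3,3)@(7, 7): e=[14,-6,12] → ·
    (1,4)@(3, 9): e=[8,8,4] → █
    (2,4)@(5, 9): e=[18,-2,4] → ·
    (1,5)@(3, 11): e=[22,2,-4] → ·
  covered (2 px):
    · · · ·
    · · · ·
    · · · ·
    · · █ ·
    · █ · ·
    · · · ·

Answer: 2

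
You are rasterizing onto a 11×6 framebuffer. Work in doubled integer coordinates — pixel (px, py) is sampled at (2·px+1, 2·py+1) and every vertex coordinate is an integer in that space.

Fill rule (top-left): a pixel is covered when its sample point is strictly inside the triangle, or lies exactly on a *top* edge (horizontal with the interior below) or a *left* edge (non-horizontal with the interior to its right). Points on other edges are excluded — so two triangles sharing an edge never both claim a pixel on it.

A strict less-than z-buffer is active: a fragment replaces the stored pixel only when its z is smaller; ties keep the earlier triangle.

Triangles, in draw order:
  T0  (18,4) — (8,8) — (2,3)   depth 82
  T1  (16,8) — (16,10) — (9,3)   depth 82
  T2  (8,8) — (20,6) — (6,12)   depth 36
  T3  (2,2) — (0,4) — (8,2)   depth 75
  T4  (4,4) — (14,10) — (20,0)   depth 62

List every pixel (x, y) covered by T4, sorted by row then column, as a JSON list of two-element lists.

T0:
  2·area = 74
  edge (18, 4)→(8, 8): d=(-10,4) right/bottom  bias=-1
  edge (8, 8)→(2, 3): d=(-6,-5) top-left  bias=+0
  edge (2, 3)→(18, 4): d=(16,1) right/bottom  bias=-1
    (2,2)@(5, 5): e=[42,3,29] → #
    (3,2)@(7, 5): e=[34,13,27] → #
    (4,2)@(9, 5): e=[26,23,25] → #
    (5,2)@(11, 5): e=[18,33,23] → #
    (6,2)@(13, 5): e=[10,43,21] → #
    (7,2)@(15, 5): e=[2,53,19] → #
    (8,2)@(17, 5): e=[-6,63,17] → ·
    (2,3)@(5, 7): e=[22,-9,61] → ·
    (3,3)@(7, 7): e=[14,1,59] → #
    (5,3)@(11, 7): e=[-2,21,55] → ·
    (6,3)@(13, 7): e=[-10,31,53] → ·
    (7,3)@(15, 7): e=[-18,41,51] → ·
  covered (8 px):
    · · · · · · · · · · ·
    · · · · · · · · · · ·
    · · # # # # # # · · ·
    · · · # # · · · · · ·
    · · · · · · · · · · ·
    · · · · · · · · · · ·
T1:
  2·area = 14
  edge (16, 8)→(16, 10): d=(0,2) right/bottom  bias=-1
  edge (16, 10)→(9, 3): d=(-7,-7) top-left  bias=+0
  edge (9, 3)→(16, 8): d=(7,5) right/bottom  bias=-1
    (3,0)@(7, 1): e=[18,0,-4] → ·  [on edge]
    (4,1)@(9, 3): e=[14,0,0] → ·  [on edge]
    (5,2)@(11, 5): e=[10,0,4] → #  [on edge]
    (6,2)@(13, 5): e=[6,14,-6] → ·
    (5,3)@(11, 7): e=[10,-14,18] → ·
    (6,3)@(13, 7): e=[6,0,8] → #  [on edge]
    (7,3)@(15, 7): e=[2,14,-2] → ·
    (6,4)@(13, 9): e=[6,-14,22] → ·
    (7,4)@(15, 9): e=[2,0,12] → #  [on edge]
    (8,4)@(17, 9): e=[-2,14,2] → ·
    (7,5)@(15, 11): e=[2,-14,26] → ·
    (8,5)@(17, 11): e=[-2,0,16] → ·  [on edge]
  covered (3 px):
    · · · · · · · · · · ·
    · · · · · · · · · · ·
    · · · · · # · · · · ·
    · · · · · · # · · · ·
    · · · · · · · # · · ·
    · · · · · · · · · · ·
T2:
  2·area = 44
  edge (8, 8)→(20, 6): d=(12,-2) top-left  bias=+0
  edge (20, 6)→(6, 12): d=(-14,6) right/bottom  bias=-1
  edge (6, 12)→(8, 8): d=(2,-4) top-left  bias=+0
    (7,3)@(15, 7): e=[2,16,26] → #
    (8,3)@(17, 7): e=[6,4,34] → #
    (9,3)@(19, 7): e=[10,-8,42] → ·
    (4,4)@(9, 9): e=[14,24,6] → #
    (5,4)@(11, 9): e=[18,12,14] → #
    (6,4)@(13, 9): e=[22,0,22] → ·  [on edge]
    (7,4)@(15, 9): e=[26,-12,30] → ·
    (8,4)@(17, 9): e=[30,-24,38] → ·
    (3,5)@(7, 11): e=[34,8,2] → #
    (4,5)@(9, 11): e=[38,-4,10] → ·
    (5,5)@(11, 11): e=[42,-16,18] → ·
  covered (5 px):
    · · · · · · · · · · ·
    · · · · · · · · · · ·
    · · · · · · · · · · ·
    · · · · · · · # # · ·
    · · · · # # · · · · ·
    · · · # · · · · · · ·
T3:
  2·area = 12  (B↔C swapped to make it positive)
  edge (2, 2)→(8, 2): d=(6,0) top-left  bias=+0
  edge (8, 2)→(0, 4): d=(-8,2) right/bottom  bias=-1
  edge (0, 4)→(2, 2): d=(2,-2) top-left  bias=+0
    (1,0)@(3, 1): e=[-6,18,0] → ·  [on edge]
    (0,1)@(1, 3): e=[6,6,0] → #  [on edge]
    (1,1)@(3, 3): e=[6,2,4] → #
    (2,1)@(5, 3): e=[6,-2,8] → ·
    (0,2)@(1, 5): e=[18,-10,4] → ·
    (1,2)@(3, 5): e=[18,-14,8] → ·
  covered (2 px):
    · · · · · · · · · · ·
    # # · · · · · · · · ·
    · · · · · · · · · · ·
    · · · · · · · · · · ·
    · · · · · · · · · · ·
    · · · · · · · · · · ·
T4:
  2·area = 136  (B↔C swapped to make it positive)
  edge (4, 4)→(20, 0): d=(16,-4) top-left  bias=+0
  edge (20, 0)→(14, 10): d=(-6,10) right/bottom  bias=-1
  edge (14, 10)→(4, 4): d=(-10,-6) top-left  bias=+0
    (8,0)@(17, 1): e=[4,24,108] → #
    (9,0)@(19, 1): e=[12,4,120] → #
    (10,0)@(21, 1): e=[20,-16,132] → ·
    (4,1)@(9, 3): e=[4,92,40] → #
    (5,1)@(11, 3): e=[12,72,52] → #
    (6,1)@(13, 3): e=[20,52,64] → #
    (7,1)@(15, 3): e=[28,32,76] → #
    (9,1)@(19, 3): e=[44,-8,100] → ·
    (3,2)@(7, 5): e=[28,100,8] → #
    (8,2)@(17, 5): e=[68,0,68] → ·  [on edge]
    (3,3)@(7, 7): e=[60,88,-12] → ·
    (4,3)@(9, 7): e=[68,68,0] → #  [on edge]
  covered (17 px):
    · · · · · · · · # # ·
    · · · · # # # # # · ·
    · · · # # # # # · · ·
    · · · · # # # # · · ·
    · · · · · · # · · · ·
    · · · · · · · · · · ·

Answer: [[8,0],[9,0],[4,1],[5,1],[6,1],[7,1],[8,1],[3,2],[4,2],[5,2],[6,2],[7,2],[4,3],[5,3],[6,3],[7,3],[6,4]]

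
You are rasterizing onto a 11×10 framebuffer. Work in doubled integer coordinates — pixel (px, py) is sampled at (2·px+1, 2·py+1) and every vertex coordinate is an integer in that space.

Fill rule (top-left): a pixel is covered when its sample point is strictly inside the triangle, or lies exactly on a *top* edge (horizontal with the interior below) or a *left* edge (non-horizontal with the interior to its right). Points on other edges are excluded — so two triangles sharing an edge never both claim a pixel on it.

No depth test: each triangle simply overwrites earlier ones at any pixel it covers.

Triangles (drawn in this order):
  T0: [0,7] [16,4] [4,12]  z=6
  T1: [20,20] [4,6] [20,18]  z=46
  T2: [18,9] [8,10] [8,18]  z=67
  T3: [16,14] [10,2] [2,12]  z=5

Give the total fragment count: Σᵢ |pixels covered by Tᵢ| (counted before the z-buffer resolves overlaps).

T0:
  2·area = 92
  edge (0, 7)→(16, 4): d=(16,-3) top-left  bias=+0
  edge (16, 4)→(4, 12): d=(-12,8) right/bottom  bias=-1
  edge (4, 12)→(0, 7): d=(-4,-5) top-left  bias=+0
    (5,2)@(11, 5): e=[1,28,63] → #
    (6,2)@(13, 5): e=[7,12,73] → #
    (7,2)@(15, 5): e=[13,-4,83] → ·
    (0,3)@(1, 7): e=[3,84,5] → #
    (1,3)@(3, 7): e=[9,68,15] → #
    (2,3)@(5, 7): e=[15,52,25] → #
    (3,3)@(7, 7): e=[21,36,35] → #
    (4,3)@(9, 7): e=[27,20,45] → #
    (6,3)@(13, 7): e=[39,-12,65] → ·
    (0,4)@(1, 9): e=[35,60,-3] → ·
    (1,4)@(3, 9): e=[41,44,7] → #
    (4,4)@(9, 9): e=[59,-4,37] → ·
  covered (12 px):
    · · · · · · · · · · ·
    · · · · · · · · · · ·
    · · · · · # # · · · ·
    # # # # # # · · · · ·
    · # # # · · · · · · ·
    · · # · · · · · · · ·
    · · · · · · · · · · ·
    · · · · · · · · · · ·
    · · · · · · · · · · ·
    · · · · · · · · · · ·
T1:
  2·area = 32
  edge (20, 20)→(4, 6): d=(-16,-14) top-left  bias=+0
  edge (4, 6)→(20, 18): d=(16,12) right/bottom  bias=-1
  edge (20, 18)→(20, 20): d=(0,2) right/bottom  bias=-1
    (6,6)@(13, 13): e=[14,4,14] → #
    (7,6)@(15, 13): e=[42,-20,10] → ·
    (6,7)@(13, 15): e=[-18,36,14] → ·
    (7,7)@(15, 15): e=[10,12,10] → #
    (8,7)@(17, 15): e=[38,-12,6] → ·
    (7,8)@(15, 17): e=[-22,44,10] → ·
    (8,8)@(17, 17): e=[6,20,6] → #
    (9,8)@(19, 17): e=[34,-4,2] → ·
    (8,9)@(17, 19): e=[-26,52,6] → ·
    (9,9)@(19, 19): e=[2,28,2] → #
    (10,9)@(21, 19): e=[30,4,-2] → ·
  covered (4 px):
    · · · · · · · · · · ·
    · · · · · · · · · · ·
    · · · · · · · · · · ·
    · · · · · · · · · · ·
    · · · · · · · · · · ·
    · · · · · · · · · · ·
    · · · · · · # · · · ·
    · · · · · · · # · · ·
    · · · · · · · · # · ·
    · · · · · · · · · # ·
T2:
  2·area = 80  (B↔C swapped to make it positive)
  edge (18, 9)→(8, 18): d=(-10,9) right/bottom  bias=-1
  edge (8, 18)→(8, 10): d=(0,-8) top-left  bias=+0
  edge (8, 10)→(18, 9): d=(10,-1) top-left  bias=+0
    (4,5)@(9, 11): e=[61,8,11] → #
    (5,5)@(11, 11): e=[43,24,13] → #
    (6,5)@(13, 11): e=[25,40,15] → #
    (7,5)@(15, 11): e=[7,56,17] → #
    (8,5)@(17, 11): e=[-11,72,19] → ·
    (4,6)@(9, 13): e=[41,8,31] → #
    (7,6)@(15, 13): e=[-13,56,37] → ·
    (4,7)@(9, 15): e=[21,8,51] → #
    (6,7)@(13, 15): e=[-15,40,55] → ·
    (4,8)@(9, 17): e=[1,8,71] → #
    (5,8)@(11, 17): e=[-17,24,73] → ·
    (4,9)@(9, 19): e=[-19,8,91] → ·
  covered (10 px):
    · · · · · · · · · · ·
    · · · · · · · · · · ·
    · · · · · · · · · · ·
    · · · · · · · · · · ·
    · · · · · · · · · · ·
    · · · · # # # # · · ·
    · · · · # # # · · · ·
    · · · · # # · · · · ·
    · · · · # · · · · · ·
    · · · · · · · · · · ·
T3:
  2·area = 156  (B↔C swapped to make it positive)
  edge (16, 14)→(2, 12): d=(-14,-2) top-left  bias=+0
  edge (2, 12)→(10, 2): d=(8,-10) top-left  bias=+0
  edge (10, 2)→(16, 14): d=(6,12) right/bottom  bias=-1
    (4,2)@(9, 5): e=[112,14,30] → #
    (5,2)@(11, 5): e=[116,34,6] → #
    (6,2)@(13, 5): e=[120,54,-18] → ·
    (3,3)@(7, 7): e=[80,10,66] → #
    (6,3)@(13, 7): e=[92,70,-6] → ·
    (2,4)@(5, 9): e=[48,6,102] → #
    (6,4)@(13, 9): e=[64,86,6] → #
    (7,4)@(15, 9): e=[68,106,-18] → ·
    (1,5)@(3, 11): e=[16,2,138] → #
    (7,5)@(15, 11): e=[40,122,-6] → ·
    (1,6)@(3, 13): e=[-12,18,150] → ·
    (2,6)@(5, 13): e=[-8,38,126] → ·
    (4,6)@(9, 13): e=[0,78,78] → #  [on edge]
  covered (20 px):
    · · · · · · · · · · ·
    · · · · · · · · · · ·
    · · · · # # · · · · ·
    · · · # # # · · · · ·
    · · # # # # # · · · ·
    · # # # # # # · · · ·
    · · · · # # # # · · ·
    · · · · · · · · · · ·
    · · · · · · · · · · ·
    · · · · · · · · · · ·

Final: 46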